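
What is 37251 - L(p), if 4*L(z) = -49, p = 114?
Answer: 149053/4 ≈ 37263.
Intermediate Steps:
L(z) = -49/4 (L(z) = (¼)*(-49) = -49/4)
37251 - L(p) = 37251 - 1*(-49/4) = 37251 + 49/4 = 149053/4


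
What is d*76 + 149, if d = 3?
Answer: 377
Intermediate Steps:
d*76 + 149 = 3*76 + 149 = 228 + 149 = 377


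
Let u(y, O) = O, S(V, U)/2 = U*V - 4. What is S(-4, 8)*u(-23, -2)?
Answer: 144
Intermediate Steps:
S(V, U) = -8 + 2*U*V (S(V, U) = 2*(U*V - 4) = 2*(-4 + U*V) = -8 + 2*U*V)
S(-4, 8)*u(-23, -2) = (-8 + 2*8*(-4))*(-2) = (-8 - 64)*(-2) = -72*(-2) = 144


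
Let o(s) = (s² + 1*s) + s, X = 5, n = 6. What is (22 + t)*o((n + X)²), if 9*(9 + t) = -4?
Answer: 560593/3 ≈ 1.8686e+5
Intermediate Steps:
t = -85/9 (t = -9 + (⅑)*(-4) = -9 - 4/9 = -85/9 ≈ -9.4444)
o(s) = s² + 2*s (o(s) = (s² + s) + s = (s + s²) + s = s² + 2*s)
(22 + t)*o((n + X)²) = (22 - 85/9)*((6 + 5)²*(2 + (6 + 5)²)) = 113*(11²*(2 + 11²))/9 = 113*(121*(2 + 121))/9 = 113*(121*123)/9 = (113/9)*14883 = 560593/3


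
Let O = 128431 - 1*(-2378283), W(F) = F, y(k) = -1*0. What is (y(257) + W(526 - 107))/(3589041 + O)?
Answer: 419/6095755 ≈ 6.8736e-5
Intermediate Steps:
y(k) = 0
O = 2506714 (O = 128431 + 2378283 = 2506714)
(y(257) + W(526 - 107))/(3589041 + O) = (0 + (526 - 107))/(3589041 + 2506714) = (0 + 419)/6095755 = 419*(1/6095755) = 419/6095755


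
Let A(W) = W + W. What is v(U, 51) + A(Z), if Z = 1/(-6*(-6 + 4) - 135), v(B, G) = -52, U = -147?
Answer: -6398/123 ≈ -52.016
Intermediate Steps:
Z = -1/123 (Z = 1/(-6*(-2) - 135) = 1/(12 - 135) = 1/(-123) = -1/123 ≈ -0.0081301)
A(W) = 2*W
v(U, 51) + A(Z) = -52 + 2*(-1/123) = -52 - 2/123 = -6398/123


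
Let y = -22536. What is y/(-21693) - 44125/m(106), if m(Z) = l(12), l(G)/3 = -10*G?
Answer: 64354439/520632 ≈ 123.61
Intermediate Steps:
l(G) = -30*G (l(G) = 3*(-10*G) = -30*G)
m(Z) = -360 (m(Z) = -30*12 = -360)
y/(-21693) - 44125/m(106) = -22536/(-21693) - 44125/(-360) = -22536*(-1/21693) - 44125*(-1/360) = 7512/7231 + 8825/72 = 64354439/520632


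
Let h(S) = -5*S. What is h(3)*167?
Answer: -2505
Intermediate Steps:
h(3)*167 = -5*3*167 = -15*167 = -2505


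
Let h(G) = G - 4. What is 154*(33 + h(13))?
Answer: 6468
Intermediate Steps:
h(G) = -4 + G
154*(33 + h(13)) = 154*(33 + (-4 + 13)) = 154*(33 + 9) = 154*42 = 6468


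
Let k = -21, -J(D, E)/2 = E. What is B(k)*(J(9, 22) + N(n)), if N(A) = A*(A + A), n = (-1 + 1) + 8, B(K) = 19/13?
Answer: 1596/13 ≈ 122.77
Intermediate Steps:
J(D, E) = -2*E
B(K) = 19/13 (B(K) = 19*(1/13) = 19/13)
n = 8 (n = 0 + 8 = 8)
N(A) = 2*A² (N(A) = A*(2*A) = 2*A²)
B(k)*(J(9, 22) + N(n)) = 19*(-2*22 + 2*8²)/13 = 19*(-44 + 2*64)/13 = 19*(-44 + 128)/13 = (19/13)*84 = 1596/13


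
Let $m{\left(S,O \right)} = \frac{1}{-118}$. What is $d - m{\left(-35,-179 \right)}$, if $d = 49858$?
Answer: $\frac{5883245}{118} \approx 49858.0$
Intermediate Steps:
$m{\left(S,O \right)} = - \frac{1}{118}$
$d - m{\left(-35,-179 \right)} = 49858 - - \frac{1}{118} = 49858 + \frac{1}{118} = \frac{5883245}{118}$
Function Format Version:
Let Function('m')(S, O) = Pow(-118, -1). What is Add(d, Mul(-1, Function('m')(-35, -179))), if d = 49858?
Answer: Rational(5883245, 118) ≈ 49858.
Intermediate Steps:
Function('m')(S, O) = Rational(-1, 118)
Add(d, Mul(-1, Function('m')(-35, -179))) = Add(49858, Mul(-1, Rational(-1, 118))) = Add(49858, Rational(1, 118)) = Rational(5883245, 118)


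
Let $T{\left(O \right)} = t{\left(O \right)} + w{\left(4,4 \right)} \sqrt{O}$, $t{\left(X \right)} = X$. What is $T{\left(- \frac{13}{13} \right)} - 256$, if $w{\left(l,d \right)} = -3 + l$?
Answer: $-257 + i \approx -257.0 + 1.0 i$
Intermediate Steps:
$T{\left(O \right)} = O + \sqrt{O}$ ($T{\left(O \right)} = O + \left(-3 + 4\right) \sqrt{O} = O + 1 \sqrt{O} = O + \sqrt{O}$)
$T{\left(- \frac{13}{13} \right)} - 256 = \left(- \frac{13}{13} + \sqrt{- \frac{13}{13}}\right) - 256 = \left(\left(-13\right) \frac{1}{13} + \sqrt{\left(-13\right) \frac{1}{13}}\right) - 256 = \left(-1 + \sqrt{-1}\right) - 256 = \left(-1 + i\right) - 256 = -257 + i$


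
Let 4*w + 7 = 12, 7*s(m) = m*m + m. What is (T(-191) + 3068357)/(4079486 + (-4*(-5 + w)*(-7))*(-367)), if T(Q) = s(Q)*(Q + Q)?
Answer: 7615719/28826147 ≈ 0.26419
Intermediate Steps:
s(m) = m/7 + m**2/7 (s(m) = (m*m + m)/7 = (m**2 + m)/7 = (m + m**2)/7 = m/7 + m**2/7)
w = 5/4 (w = -7/4 + (1/4)*12 = -7/4 + 3 = 5/4 ≈ 1.2500)
T(Q) = 2*Q**2*(1 + Q)/7 (T(Q) = (Q*(1 + Q)/7)*(Q + Q) = (Q*(1 + Q)/7)*(2*Q) = 2*Q**2*(1 + Q)/7)
(T(-191) + 3068357)/(4079486 + (-4*(-5 + w)*(-7))*(-367)) = ((2/7)*(-191)**2*(1 - 191) + 3068357)/(4079486 + (-4*(-5 + 5/4)*(-7))*(-367)) = ((2/7)*36481*(-190) + 3068357)/(4079486 + (-4*(-15/4)*(-7))*(-367)) = (-13862780/7 + 3068357)/(4079486 + (15*(-7))*(-367)) = 7615719/(7*(4079486 - 105*(-367))) = 7615719/(7*(4079486 + 38535)) = (7615719/7)/4118021 = (7615719/7)*(1/4118021) = 7615719/28826147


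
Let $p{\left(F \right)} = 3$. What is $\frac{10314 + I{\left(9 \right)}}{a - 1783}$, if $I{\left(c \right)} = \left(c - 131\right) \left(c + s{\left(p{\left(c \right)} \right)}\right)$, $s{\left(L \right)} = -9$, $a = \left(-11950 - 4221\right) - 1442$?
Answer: $- \frac{5157}{9698} \approx -0.53176$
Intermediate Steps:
$a = -17613$ ($a = \left(-11950 - 4221\right) - 1442 = -16171 - 1442 = -17613$)
$I{\left(c \right)} = \left(-131 + c\right) \left(-9 + c\right)$ ($I{\left(c \right)} = \left(c - 131\right) \left(c - 9\right) = \left(-131 + c\right) \left(-9 + c\right)$)
$\frac{10314 + I{\left(9 \right)}}{a - 1783} = \frac{10314 + \left(1179 + 9^{2} - 1260\right)}{-17613 - 1783} = \frac{10314 + \left(1179 + 81 - 1260\right)}{-19396} = \left(10314 + 0\right) \left(- \frac{1}{19396}\right) = 10314 \left(- \frac{1}{19396}\right) = - \frac{5157}{9698}$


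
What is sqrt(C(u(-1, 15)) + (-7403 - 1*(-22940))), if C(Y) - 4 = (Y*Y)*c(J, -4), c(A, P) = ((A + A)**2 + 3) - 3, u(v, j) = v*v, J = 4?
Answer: sqrt(15605) ≈ 124.92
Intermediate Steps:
u(v, j) = v**2
c(A, P) = 4*A**2 (c(A, P) = ((2*A)**2 + 3) - 3 = (4*A**2 + 3) - 3 = (3 + 4*A**2) - 3 = 4*A**2)
C(Y) = 4 + 64*Y**2 (C(Y) = 4 + (Y*Y)*(4*4**2) = 4 + Y**2*(4*16) = 4 + Y**2*64 = 4 + 64*Y**2)
sqrt(C(u(-1, 15)) + (-7403 - 1*(-22940))) = sqrt((4 + 64*((-1)**2)**2) + (-7403 - 1*(-22940))) = sqrt((4 + 64*1**2) + (-7403 + 22940)) = sqrt((4 + 64*1) + 15537) = sqrt((4 + 64) + 15537) = sqrt(68 + 15537) = sqrt(15605)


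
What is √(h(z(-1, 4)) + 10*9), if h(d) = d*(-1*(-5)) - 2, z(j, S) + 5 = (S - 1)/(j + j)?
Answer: √222/2 ≈ 7.4498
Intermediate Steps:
z(j, S) = -5 + (-1 + S)/(2*j) (z(j, S) = -5 + (S - 1)/(j + j) = -5 + (-1 + S)/((2*j)) = -5 + (-1 + S)*(1/(2*j)) = -5 + (-1 + S)/(2*j))
h(d) = -2 + 5*d (h(d) = d*5 - 2 = 5*d - 2 = -2 + 5*d)
√(h(z(-1, 4)) + 10*9) = √((-2 + 5*((½)*(-1 + 4 - 10*(-1))/(-1))) + 10*9) = √((-2 + 5*((½)*(-1)*(-1 + 4 + 10))) + 90) = √((-2 + 5*((½)*(-1)*13)) + 90) = √((-2 + 5*(-13/2)) + 90) = √((-2 - 65/2) + 90) = √(-69/2 + 90) = √(111/2) = √222/2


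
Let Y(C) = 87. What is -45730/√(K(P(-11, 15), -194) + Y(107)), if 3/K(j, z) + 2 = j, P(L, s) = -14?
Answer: -182920*√1389/1389 ≈ -4908.1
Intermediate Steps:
K(j, z) = 3/(-2 + j)
-45730/√(K(P(-11, 15), -194) + Y(107)) = -45730/√(3/(-2 - 14) + 87) = -45730/√(3/(-16) + 87) = -45730/√(3*(-1/16) + 87) = -45730/√(-3/16 + 87) = -45730*4*√1389/1389 = -182920*√1389/1389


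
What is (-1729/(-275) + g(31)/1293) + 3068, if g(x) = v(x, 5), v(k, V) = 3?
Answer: 364380174/118525 ≈ 3074.3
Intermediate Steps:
g(x) = 3
(-1729/(-275) + g(31)/1293) + 3068 = (-1729/(-275) + 3/1293) + 3068 = (-1729*(-1/275) + 3*(1/1293)) + 3068 = (1729/275 + 1/431) + 3068 = 745474/118525 + 3068 = 364380174/118525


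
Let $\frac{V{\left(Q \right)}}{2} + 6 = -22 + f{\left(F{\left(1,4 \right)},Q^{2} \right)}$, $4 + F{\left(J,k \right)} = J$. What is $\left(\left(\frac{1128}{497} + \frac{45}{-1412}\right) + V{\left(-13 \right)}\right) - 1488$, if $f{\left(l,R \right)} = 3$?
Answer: $- \frac{1077742661}{701764} \approx -1535.8$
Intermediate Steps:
$F{\left(J,k \right)} = -4 + J$
$V{\left(Q \right)} = -50$ ($V{\left(Q \right)} = -12 + 2 \left(-22 + 3\right) = -12 + 2 \left(-19\right) = -12 - 38 = -50$)
$\left(\left(\frac{1128}{497} + \frac{45}{-1412}\right) + V{\left(-13 \right)}\right) - 1488 = \left(\left(\frac{1128}{497} + \frac{45}{-1412}\right) - 50\right) - 1488 = \left(\left(1128 \cdot \frac{1}{497} + 45 \left(- \frac{1}{1412}\right)\right) - 50\right) - 1488 = \left(\left(\frac{1128}{497} - \frac{45}{1412}\right) - 50\right) - 1488 = \left(\frac{1570371}{701764} - 50\right) - 1488 = - \frac{33517829}{701764} - 1488 = - \frac{1077742661}{701764}$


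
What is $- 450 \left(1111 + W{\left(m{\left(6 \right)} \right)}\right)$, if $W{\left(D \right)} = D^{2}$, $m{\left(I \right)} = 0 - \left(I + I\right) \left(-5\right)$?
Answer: $-2119950$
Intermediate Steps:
$m{\left(I \right)} = 10 I$ ($m{\left(I \right)} = 0 - 2 I \left(-5\right) = 0 - - 10 I = 0 + 10 I = 10 I$)
$- 450 \left(1111 + W{\left(m{\left(6 \right)} \right)}\right) = - 450 \left(1111 + \left(10 \cdot 6\right)^{2}\right) = - 450 \left(1111 + 60^{2}\right) = - 450 \left(1111 + 3600\right) = \left(-450\right) 4711 = -2119950$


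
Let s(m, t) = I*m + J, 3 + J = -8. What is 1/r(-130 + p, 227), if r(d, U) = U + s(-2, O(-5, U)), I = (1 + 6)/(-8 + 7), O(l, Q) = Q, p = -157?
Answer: 1/230 ≈ 0.0043478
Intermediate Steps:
J = -11 (J = -3 - 8 = -11)
I = -7 (I = 7/(-1) = 7*(-1) = -7)
s(m, t) = -11 - 7*m (s(m, t) = -7*m - 11 = -11 - 7*m)
r(d, U) = 3 + U (r(d, U) = U + (-11 - 7*(-2)) = U + (-11 + 14) = U + 3 = 3 + U)
1/r(-130 + p, 227) = 1/(3 + 227) = 1/230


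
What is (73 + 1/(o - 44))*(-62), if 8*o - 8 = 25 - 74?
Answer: -1778222/393 ≈ -4524.7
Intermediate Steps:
o = -41/8 (o = 1 + (25 - 74)/8 = 1 + (⅛)*(-49) = 1 - 49/8 = -41/8 ≈ -5.1250)
(73 + 1/(o - 44))*(-62) = (73 + 1/(-41/8 - 44))*(-62) = (73 + 1/(-393/8))*(-62) = (73 - 8/393)*(-62) = (28681/393)*(-62) = -1778222/393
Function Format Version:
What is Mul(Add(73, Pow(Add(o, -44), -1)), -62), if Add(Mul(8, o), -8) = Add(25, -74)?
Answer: Rational(-1778222, 393) ≈ -4524.7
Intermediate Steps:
o = Rational(-41, 8) (o = Add(1, Mul(Rational(1, 8), Add(25, -74))) = Add(1, Mul(Rational(1, 8), -49)) = Add(1, Rational(-49, 8)) = Rational(-41, 8) ≈ -5.1250)
Mul(Add(73, Pow(Add(o, -44), -1)), -62) = Mul(Add(73, Pow(Add(Rational(-41, 8), -44), -1)), -62) = Mul(Add(73, Pow(Rational(-393, 8), -1)), -62) = Mul(Add(73, Rational(-8, 393)), -62) = Mul(Rational(28681, 393), -62) = Rational(-1778222, 393)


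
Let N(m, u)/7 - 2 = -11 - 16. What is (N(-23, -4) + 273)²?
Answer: 9604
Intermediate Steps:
N(m, u) = -175 (N(m, u) = 14 + 7*(-11 - 16) = 14 + 7*(-27) = 14 - 189 = -175)
(N(-23, -4) + 273)² = (-175 + 273)² = 98² = 9604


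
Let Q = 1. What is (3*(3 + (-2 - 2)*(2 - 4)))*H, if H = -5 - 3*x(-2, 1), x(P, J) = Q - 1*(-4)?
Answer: -660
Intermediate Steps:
x(P, J) = 5 (x(P, J) = 1 - 1*(-4) = 1 + 4 = 5)
H = -20 (H = -5 - 3*5 = -5 - 15 = -20)
(3*(3 + (-2 - 2)*(2 - 4)))*H = (3*(3 + (-2 - 2)*(2 - 4)))*(-20) = (3*(3 - 4*(-2)))*(-20) = (3*(3 + 8))*(-20) = (3*11)*(-20) = 33*(-20) = -660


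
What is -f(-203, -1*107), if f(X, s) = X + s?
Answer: 310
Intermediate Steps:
-f(-203, -1*107) = -(-203 - 1*107) = -(-203 - 107) = -1*(-310) = 310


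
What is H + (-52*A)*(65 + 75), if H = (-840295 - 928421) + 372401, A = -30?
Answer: -1177915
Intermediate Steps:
H = -1396315 (H = -1768716 + 372401 = -1396315)
H + (-52*A)*(65 + 75) = -1396315 + (-52*(-30))*(65 + 75) = -1396315 + 1560*140 = -1396315 + 218400 = -1177915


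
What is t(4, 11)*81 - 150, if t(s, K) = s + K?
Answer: 1065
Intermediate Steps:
t(s, K) = K + s
t(4, 11)*81 - 150 = (11 + 4)*81 - 150 = 15*81 - 150 = 1215 - 150 = 1065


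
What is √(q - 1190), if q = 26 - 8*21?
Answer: 6*I*√37 ≈ 36.497*I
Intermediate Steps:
q = -142 (q = 26 - 168 = -142)
√(q - 1190) = √(-142 - 1190) = √(-1332) = 6*I*√37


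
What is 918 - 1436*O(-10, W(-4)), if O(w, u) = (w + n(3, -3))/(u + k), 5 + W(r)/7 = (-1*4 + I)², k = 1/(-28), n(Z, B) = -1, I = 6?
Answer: -261442/197 ≈ -1327.1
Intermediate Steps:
k = -1/28 ≈ -0.035714
W(r) = -7 (W(r) = -35 + 7*(-1*4 + 6)² = -35 + 7*(-4 + 6)² = -35 + 7*2² = -35 + 7*4 = -35 + 28 = -7)
O(w, u) = (-1 + w)/(-1/28 + u) (O(w, u) = (w - 1)/(u - 1/28) = (-1 + w)/(-1/28 + u))
918 - 1436*O(-10, W(-4)) = 918 - 40208*(-1 - 10)/(-1 + 28*(-7)) = 918 - 40208*(-11)/(-1 - 196) = 918 - 40208*(-11)/(-197) = 918 - 40208*(-1)*(-11)/197 = 918 - 1436*308/197 = 918 - 442288/197 = -261442/197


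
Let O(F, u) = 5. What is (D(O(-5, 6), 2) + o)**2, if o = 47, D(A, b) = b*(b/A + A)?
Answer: 83521/25 ≈ 3340.8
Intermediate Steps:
D(A, b) = b*(A + b/A)
(D(O(-5, 6), 2) + o)**2 = (2*(2 + 5**2)/5 + 47)**2 = (2*(1/5)*(2 + 25) + 47)**2 = (2*(1/5)*27 + 47)**2 = (54/5 + 47)**2 = (289/5)**2 = 83521/25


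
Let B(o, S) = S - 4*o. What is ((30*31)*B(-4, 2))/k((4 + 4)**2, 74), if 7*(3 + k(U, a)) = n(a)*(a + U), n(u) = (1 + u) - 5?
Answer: 620/51 ≈ 12.157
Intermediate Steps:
n(u) = -4 + u
k(U, a) = -3 + (-4 + a)*(U + a)/7 (k(U, a) = -3 + ((-4 + a)*(a + U))/7 = -3 + ((-4 + a)*(U + a))/7 = -3 + (-4 + a)*(U + a)/7)
((30*31)*B(-4, 2))/k((4 + 4)**2, 74) = ((30*31)*(2 - 4*(-4)))/(-3 + (4 + 4)**2*(-4 + 74)/7 + (1/7)*74*(-4 + 74)) = (930*(2 + 16))/(-3 + (1/7)*8**2*70 + (1/7)*74*70) = (930*18)/(-3 + (1/7)*64*70 + 740) = 16740/(-3 + 640 + 740) = 16740/1377 = 16740*(1/1377) = 620/51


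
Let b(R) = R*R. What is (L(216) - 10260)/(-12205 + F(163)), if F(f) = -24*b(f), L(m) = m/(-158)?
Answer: 810648/51339019 ≈ 0.015790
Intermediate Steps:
L(m) = -m/158 (L(m) = m*(-1/158) = -m/158)
b(R) = R²
F(f) = -24*f²
(L(216) - 10260)/(-12205 + F(163)) = (-1/158*216 - 10260)/(-12205 - 24*163²) = (-108/79 - 10260)/(-12205 - 24*26569) = -810648/(79*(-12205 - 637656)) = -810648/79/(-649861) = -810648/79*(-1/649861) = 810648/51339019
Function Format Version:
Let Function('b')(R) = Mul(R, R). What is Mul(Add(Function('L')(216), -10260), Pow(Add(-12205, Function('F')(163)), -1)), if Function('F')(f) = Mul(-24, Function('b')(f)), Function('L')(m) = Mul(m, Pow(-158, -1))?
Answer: Rational(810648, 51339019) ≈ 0.015790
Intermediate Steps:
Function('L')(m) = Mul(Rational(-1, 158), m) (Function('L')(m) = Mul(m, Rational(-1, 158)) = Mul(Rational(-1, 158), m))
Function('b')(R) = Pow(R, 2)
Function('F')(f) = Mul(-24, Pow(f, 2))
Mul(Add(Function('L')(216), -10260), Pow(Add(-12205, Function('F')(163)), -1)) = Mul(Add(Mul(Rational(-1, 158), 216), -10260), Pow(Add(-12205, Mul(-24, Pow(163, 2))), -1)) = Mul(Add(Rational(-108, 79), -10260), Pow(Add(-12205, Mul(-24, 26569)), -1)) = Mul(Rational(-810648, 79), Pow(Add(-12205, -637656), -1)) = Mul(Rational(-810648, 79), Pow(-649861, -1)) = Mul(Rational(-810648, 79), Rational(-1, 649861)) = Rational(810648, 51339019)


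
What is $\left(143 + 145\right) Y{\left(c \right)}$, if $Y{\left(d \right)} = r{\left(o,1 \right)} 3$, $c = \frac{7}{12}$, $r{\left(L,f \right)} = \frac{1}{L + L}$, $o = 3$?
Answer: $144$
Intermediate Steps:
$r{\left(L,f \right)} = \frac{1}{2 L}$
$c = \frac{7}{12}$ ($c = 7 \cdot \frac{1}{12} = \frac{7}{12} \approx 0.58333$)
$Y{\left(d \right)} = \frac{1}{2}$ ($Y{\left(d \right)} = \frac{1}{2 \cdot 3} \cdot 3 = \frac{1}{2} \cdot \frac{1}{3} \cdot 3 = \frac{1}{6} \cdot 3 = \frac{1}{2}$)
$\left(143 + 145\right) Y{\left(c \right)} = \left(143 + 145\right) \frac{1}{2} = 288 \cdot \frac{1}{2} = 144$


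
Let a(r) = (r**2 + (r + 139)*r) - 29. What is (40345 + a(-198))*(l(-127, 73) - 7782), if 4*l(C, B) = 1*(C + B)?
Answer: -710965191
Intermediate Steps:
l(C, B) = B/4 + C/4 (l(C, B) = (1*(C + B))/4 = (1*(B + C))/4 = (B + C)/4 = B/4 + C/4)
a(r) = -29 + r**2 + r*(139 + r) (a(r) = (r**2 + (139 + r)*r) - 29 = (r**2 + r*(139 + r)) - 29 = -29 + r**2 + r*(139 + r))
(40345 + a(-198))*(l(-127, 73) - 7782) = (40345 + (-29 + 2*(-198)**2 + 139*(-198)))*(((1/4)*73 + (1/4)*(-127)) - 7782) = (40345 + (-29 + 2*39204 - 27522))*((73/4 - 127/4) - 7782) = (40345 + (-29 + 78408 - 27522))*(-27/2 - 7782) = (40345 + 50857)*(-15591/2) = 91202*(-15591/2) = -710965191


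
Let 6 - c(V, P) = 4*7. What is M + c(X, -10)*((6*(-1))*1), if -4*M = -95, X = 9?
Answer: 623/4 ≈ 155.75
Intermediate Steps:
M = 95/4 (M = -1/4*(-95) = 95/4 ≈ 23.750)
c(V, P) = -22 (c(V, P) = 6 - 4*7 = 6 - 1*28 = 6 - 28 = -22)
M + c(X, -10)*((6*(-1))*1) = 95/4 - 22*6*(-1) = 95/4 - (-132) = 95/4 - 22*(-6) = 95/4 + 132 = 623/4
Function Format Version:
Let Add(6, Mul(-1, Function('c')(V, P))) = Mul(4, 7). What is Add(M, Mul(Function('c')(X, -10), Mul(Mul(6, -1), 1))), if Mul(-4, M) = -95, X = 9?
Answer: Rational(623, 4) ≈ 155.75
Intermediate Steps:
M = Rational(95, 4) (M = Mul(Rational(-1, 4), -95) = Rational(95, 4) ≈ 23.750)
Function('c')(V, P) = -22 (Function('c')(V, P) = Add(6, Mul(-1, Mul(4, 7))) = Add(6, Mul(-1, 28)) = Add(6, -28) = -22)
Add(M, Mul(Function('c')(X, -10), Mul(Mul(6, -1), 1))) = Add(Rational(95, 4), Mul(-22, Mul(Mul(6, -1), 1))) = Add(Rational(95, 4), Mul(-22, Mul(-6, 1))) = Add(Rational(95, 4), Mul(-22, -6)) = Add(Rational(95, 4), 132) = Rational(623, 4)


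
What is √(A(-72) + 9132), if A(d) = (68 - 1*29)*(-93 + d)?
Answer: √2697 ≈ 51.933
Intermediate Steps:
A(d) = -3627 + 39*d (A(d) = (68 - 29)*(-93 + d) = 39*(-93 + d) = -3627 + 39*d)
√(A(-72) + 9132) = √((-3627 + 39*(-72)) + 9132) = √((-3627 - 2808) + 9132) = √(-6435 + 9132) = √2697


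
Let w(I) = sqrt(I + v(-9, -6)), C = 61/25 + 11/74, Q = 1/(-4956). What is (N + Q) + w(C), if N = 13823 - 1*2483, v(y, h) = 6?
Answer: 56201039/4956 + sqrt(1175786)/370 ≈ 11343.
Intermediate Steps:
Q = -1/4956 ≈ -0.00020178
C = 4789/1850 (C = 61*(1/25) + 11*(1/74) = 61/25 + 11/74 = 4789/1850 ≈ 2.5886)
w(I) = sqrt(6 + I) (w(I) = sqrt(I + 6) = sqrt(6 + I))
N = 11340 (N = 13823 - 2483 = 11340)
(N + Q) + w(C) = (11340 - 1/4956) + sqrt(6 + 4789/1850) = 56201039/4956 + sqrt(15889/1850) = 56201039/4956 + sqrt(1175786)/370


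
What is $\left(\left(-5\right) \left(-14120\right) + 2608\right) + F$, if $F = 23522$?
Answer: $96730$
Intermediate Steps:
$\left(\left(-5\right) \left(-14120\right) + 2608\right) + F = \left(\left(-5\right) \left(-14120\right) + 2608\right) + 23522 = \left(70600 + 2608\right) + 23522 = 73208 + 23522 = 96730$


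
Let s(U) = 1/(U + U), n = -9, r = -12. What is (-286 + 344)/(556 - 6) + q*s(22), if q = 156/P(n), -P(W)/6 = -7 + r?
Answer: 1427/10450 ≈ 0.13655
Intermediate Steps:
s(U) = 1/(2*U)
P(W) = 114 (P(W) = -6*(-7 - 12) = -6*(-19) = 114)
q = 26/19 (q = 156/114 = 156*(1/114) = 26/19 ≈ 1.3684)
(-286 + 344)/(556 - 6) + q*s(22) = (-286 + 344)/(556 - 6) + 26*((½)/22)/19 = 58/550 + 26*((½)*(1/22))/19 = 58*(1/550) + (26/19)*(1/44) = 29/275 + 13/418 = 1427/10450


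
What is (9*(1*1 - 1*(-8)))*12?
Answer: 972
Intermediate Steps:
(9*(1*1 - 1*(-8)))*12 = (9*(1 + 8))*12 = (9*9)*12 = 81*12 = 972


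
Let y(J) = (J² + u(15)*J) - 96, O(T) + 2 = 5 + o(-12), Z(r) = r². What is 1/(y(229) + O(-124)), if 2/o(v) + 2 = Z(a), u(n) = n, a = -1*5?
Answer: 23/1283011 ≈ 1.7927e-5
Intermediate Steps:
a = -5
o(v) = 2/23 (o(v) = 2/(-2 + (-5)²) = 2/(-2 + 25) = 2/23)
O(T) = 71/23 (O(T) = -2 + (5 + 2/23) = -2 + 117/23 = 71/23)
y(J) = -96 + J² + 15*J (y(J) = (J² + 15*J) - 96 = -96 + J² + 15*J)
1/(y(229) + O(-124)) = 1/((-96 + 229² + 15*229) + 71/23) = 1/((-96 + 52441 + 3435) + 71/23) = 1/(55780 + 71/23) = 1/(1283011/23) = 23/1283011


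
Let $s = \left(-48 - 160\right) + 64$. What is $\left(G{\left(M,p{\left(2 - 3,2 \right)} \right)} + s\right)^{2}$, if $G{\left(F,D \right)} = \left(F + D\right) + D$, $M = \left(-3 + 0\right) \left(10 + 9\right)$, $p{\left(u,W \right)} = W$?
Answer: $38809$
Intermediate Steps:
$M = -57$ ($M = \left(-3\right) 19 = -57$)
$G{\left(F,D \right)} = F + 2 D$ ($G{\left(F,D \right)} = \left(D + F\right) + D = F + 2 D$)
$s = -144$ ($s = -208 + 64 = -144$)
$\left(G{\left(M,p{\left(2 - 3,2 \right)} \right)} + s\right)^{2} = \left(\left(-57 + 2 \cdot 2\right) - 144\right)^{2} = \left(\left(-57 + 4\right) - 144\right)^{2} = \left(-53 - 144\right)^{2} = \left(-197\right)^{2} = 38809$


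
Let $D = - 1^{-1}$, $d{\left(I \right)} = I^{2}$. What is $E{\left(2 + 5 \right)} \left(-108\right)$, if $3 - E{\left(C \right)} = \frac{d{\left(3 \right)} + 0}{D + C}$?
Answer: $-162$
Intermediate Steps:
$D = -1$ ($D = \left(-1\right) 1 = -1$)
$E{\left(C \right)} = 3 - \frac{9}{-1 + C}$ ($E{\left(C \right)} = 3 - \frac{3^{2} + 0}{-1 + C} = 3 - \frac{9 + 0}{-1 + C} = 3 - \frac{9}{-1 + C}$)
$E{\left(2 + 5 \right)} \left(-108\right) = \frac{3 \left(-4 + \left(2 + 5\right)\right)}{-1 + \left(2 + 5\right)} \left(-108\right) = \frac{3 \left(-4 + 7\right)}{-1 + 7} \left(-108\right) = 3 \cdot \frac{1}{6} \cdot 3 \left(-108\right) = \frac{3}{2} \left(-108\right) = -162$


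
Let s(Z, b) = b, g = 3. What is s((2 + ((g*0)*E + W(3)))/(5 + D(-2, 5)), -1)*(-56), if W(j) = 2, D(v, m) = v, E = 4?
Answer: 56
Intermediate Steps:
s((2 + ((g*0)*E + W(3)))/(5 + D(-2, 5)), -1)*(-56) = -1*(-56) = 56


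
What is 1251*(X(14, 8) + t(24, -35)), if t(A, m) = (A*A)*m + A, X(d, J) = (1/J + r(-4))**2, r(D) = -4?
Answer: -1610966493/64 ≈ -2.5171e+7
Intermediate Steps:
X(d, J) = (-4 + 1/J)**2 (X(d, J) = (1/J - 4)**2 = (-4 + 1/J)**2)
t(A, m) = A + m*A**2 (t(A, m) = A**2*m + A = m*A**2 + A = A + m*A**2)
1251*(X(14, 8) + t(24, -35)) = 1251*((1 - 4*8)**2/8**2 + 24*(1 + 24*(-35))) = 1251*((1 - 32)**2/64 + 24*(1 - 840)) = 1251*((1/64)*(-31)**2 + 24*(-839)) = 1251*((1/64)*961 - 20136) = 1251*(961/64 - 20136) = 1251*(-1287743/64) = -1610966493/64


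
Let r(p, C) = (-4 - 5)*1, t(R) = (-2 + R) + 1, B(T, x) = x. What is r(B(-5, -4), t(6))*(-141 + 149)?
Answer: -72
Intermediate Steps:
t(R) = -1 + R
r(p, C) = -9 (r(p, C) = -9*1 = -9)
r(B(-5, -4), t(6))*(-141 + 149) = -9*(-141 + 149) = -9*8 = -72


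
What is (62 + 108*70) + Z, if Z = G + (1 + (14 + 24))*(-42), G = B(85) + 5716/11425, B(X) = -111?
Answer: 67104741/11425 ≈ 5873.5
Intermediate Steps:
G = -1262459/11425 (G = -111 + 5716/11425 = -1262459/11425 ≈ -110.50)
Z = -19976609/11425 (Z = -1262459/11425 + (1 + (14 + 24))*(-42) = -1262459/11425 + (1 + 38)*(-42) = -1262459/11425 + 39*(-42) = -1262459/11425 - 1638 = -19976609/11425 ≈ -1748.5)
(62 + 108*70) + Z = (62 + 108*70) - 19976609/11425 = (62 + 7560) - 19976609/11425 = 7622 - 19976609/11425 = 67104741/11425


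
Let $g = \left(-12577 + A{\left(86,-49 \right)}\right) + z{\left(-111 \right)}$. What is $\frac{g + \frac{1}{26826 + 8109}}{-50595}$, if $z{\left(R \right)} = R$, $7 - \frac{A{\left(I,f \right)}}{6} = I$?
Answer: $\frac{459814469}{1767536325} \approx 0.26014$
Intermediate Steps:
$A{\left(I,f \right)} = 42 - 6 I$
$g = -13162$ ($g = \left(-12577 + \left(42 - 516\right)\right) - 111 = \left(-12577 - 474\right) - 111 = -13051 - 111 = -13162$)
$\frac{g + \frac{1}{26826 + 8109}}{-50595} = \frac{-13162 + \frac{1}{26826 + 8109}}{-50595} = \left(-13162 + \frac{1}{34935}\right) \left(- \frac{1}{50595}\right) = \left(- \frac{459814469}{34935}\right) \left(- \frac{1}{50595}\right) = \frac{459814469}{1767536325}$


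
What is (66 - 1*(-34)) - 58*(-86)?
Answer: 5088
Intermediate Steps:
(66 - 1*(-34)) - 58*(-86) = (66 + 34) + 4988 = 100 + 4988 = 5088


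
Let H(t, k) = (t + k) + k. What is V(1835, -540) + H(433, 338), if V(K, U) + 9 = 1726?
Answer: 2826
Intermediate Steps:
V(K, U) = 1717 (V(K, U) = -9 + 1726 = 1717)
H(t, k) = t + 2*k (H(t, k) = (k + t) + k = t + 2*k)
V(1835, -540) + H(433, 338) = 1717 + (433 + 2*338) = 1717 + (433 + 676) = 1717 + 1109 = 2826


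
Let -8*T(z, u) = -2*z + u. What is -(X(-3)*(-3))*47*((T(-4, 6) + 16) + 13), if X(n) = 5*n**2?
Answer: 691605/4 ≈ 1.7290e+5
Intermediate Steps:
T(z, u) = -u/8 + z/4 (T(z, u) = -(-2*z + u)/8 = -(u - 2*z)/8 = -u/8 + z/4)
-(X(-3)*(-3))*47*((T(-4, 6) + 16) + 13) = -((5*(-3)**2)*(-3))*47*(((-1/8*6 + (1/4)*(-4)) + 16) + 13) = -((5*9)*(-3))*47*(((-3/4 - 1) + 16) + 13) = -(45*(-3))*47*((-7/4 + 16) + 13) = -(-135*47)*(57/4 + 13) = -(-6345)*109/4 = -1*(-691605/4) = 691605/4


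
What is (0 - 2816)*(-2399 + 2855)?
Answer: -1284096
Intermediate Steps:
(0 - 2816)*(-2399 + 2855) = -2816*456 = -1284096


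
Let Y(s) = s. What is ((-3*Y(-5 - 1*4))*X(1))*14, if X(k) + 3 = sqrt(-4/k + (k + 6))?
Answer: -1134 + 378*sqrt(3) ≈ -479.28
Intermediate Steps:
X(k) = -3 + sqrt(6 + k - 4/k) (X(k) = -3 + sqrt(-4/k + (k + 6)) = -3 + sqrt(-4/k + (6 + k)) = -3 + sqrt(6 + k - 4/k))
((-3*Y(-5 - 1*4))*X(1))*14 = ((-3*(-5 - 1*4))*(-3 + sqrt(6 + 1 - 4/1)))*14 = ((-3*(-5 - 4))*(-3 + sqrt(6 + 1 - 4*1)))*14 = ((-3*(-9))*(-3 + sqrt(6 + 1 - 4)))*14 = (27*(-3 + sqrt(3)))*14 = (-81 + 27*sqrt(3))*14 = -1134 + 378*sqrt(3)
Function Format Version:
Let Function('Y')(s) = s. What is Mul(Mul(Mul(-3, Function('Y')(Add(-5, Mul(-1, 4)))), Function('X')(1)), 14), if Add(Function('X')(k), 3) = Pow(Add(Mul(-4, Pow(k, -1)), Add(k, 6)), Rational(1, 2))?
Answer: Add(-1134, Mul(378, Pow(3, Rational(1, 2)))) ≈ -479.28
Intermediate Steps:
Function('X')(k) = Add(-3, Pow(Add(6, k, Mul(-4, Pow(k, -1))), Rational(1, 2))) (Function('X')(k) = Add(-3, Pow(Add(Mul(-4, Pow(k, -1)), Add(k, 6)), Rational(1, 2))) = Add(-3, Pow(Add(Mul(-4, Pow(k, -1)), Add(6, k)), Rational(1, 2))) = Add(-3, Pow(Add(6, k, Mul(-4, Pow(k, -1))), Rational(1, 2))))
Mul(Mul(Mul(-3, Function('Y')(Add(-5, Mul(-1, 4)))), Function('X')(1)), 14) = Mul(Mul(Mul(-3, Add(-5, Mul(-1, 4))), Add(-3, Pow(Add(6, 1, Mul(-4, Pow(1, -1))), Rational(1, 2)))), 14) = Mul(Mul(Mul(-3, Add(-5, -4)), Add(-3, Pow(Add(6, 1, Mul(-4, 1)), Rational(1, 2)))), 14) = Mul(Mul(Mul(-3, -9), Add(-3, Pow(Add(6, 1, -4), Rational(1, 2)))), 14) = Mul(Mul(27, Add(-3, Pow(3, Rational(1, 2)))), 14) = Mul(Add(-81, Mul(27, Pow(3, Rational(1, 2)))), 14) = Add(-1134, Mul(378, Pow(3, Rational(1, 2))))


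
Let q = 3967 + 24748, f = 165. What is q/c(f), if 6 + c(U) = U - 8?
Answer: 28715/151 ≈ 190.17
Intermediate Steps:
c(U) = -14 + U (c(U) = -6 + (U - 8) = -6 + (-8 + U) = -14 + U)
q = 28715
q/c(f) = 28715/(-14 + 165) = 28715/151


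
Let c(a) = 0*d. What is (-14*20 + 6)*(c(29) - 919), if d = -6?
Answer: 251806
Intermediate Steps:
c(a) = 0 (c(a) = 0*(-6) = 0)
(-14*20 + 6)*(c(29) - 919) = (-14*20 + 6)*(0 - 919) = (-280 + 6)*(-919) = -274*(-919) = 251806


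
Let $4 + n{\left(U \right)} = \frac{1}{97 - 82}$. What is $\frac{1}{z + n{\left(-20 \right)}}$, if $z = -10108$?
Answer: $- \frac{15}{151679} \approx -9.8893 \cdot 10^{-5}$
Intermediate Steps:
$n{\left(U \right)} = - \frac{59}{15}$ ($n{\left(U \right)} = -4 + \frac{1}{97 - 82} = -4 + \frac{1}{15} = - \frac{59}{15}$)
$\frac{1}{z + n{\left(-20 \right)}} = \frac{1}{-10108 - \frac{59}{15}} = \frac{1}{- \frac{151679}{15}} = - \frac{15}{151679}$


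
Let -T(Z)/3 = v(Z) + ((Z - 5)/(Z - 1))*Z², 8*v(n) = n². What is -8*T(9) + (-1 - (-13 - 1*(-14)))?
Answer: 1213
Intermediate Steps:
v(n) = n²/8
T(Z) = -3*Z²/8 - 3*Z²*(-5 + Z)/(-1 + Z) (T(Z) = -3*(Z²/8 + ((Z - 5)/(Z - 1))*Z²) = -3*(Z²/8 + ((-5 + Z)/(-1 + Z))*Z²) = -3*(Z²/8 + Z²*(-5 + Z)/(-1 + Z)) = -3*Z²/8 - 3*Z²*(-5 + Z)/(-1 + Z))
-8*T(9) + (-1 - (-13 - 1*(-14))) = -3*9²*(41 - 9*9)/(-1 + 9) + (-1 - (-13 - 1*(-14))) = -3*81*(41 - 81)/8 + (-1 - (-13 + 14)) = -3*81*(-40)/8 + (-1 - 1*1) = -8*(-1215/8) + (-1 - 1) = 1215 - 2 = 1213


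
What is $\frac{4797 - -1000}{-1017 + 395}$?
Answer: $- \frac{5797}{622} \approx -9.3199$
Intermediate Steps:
$\frac{4797 - -1000}{-1017 + 395} = \frac{4797 + 1000}{-622} = 5797 \left(- \frac{1}{622}\right) = - \frac{5797}{622}$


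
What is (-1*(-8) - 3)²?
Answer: 25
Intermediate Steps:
(-1*(-8) - 3)² = (8 - 3)² = 5² = 25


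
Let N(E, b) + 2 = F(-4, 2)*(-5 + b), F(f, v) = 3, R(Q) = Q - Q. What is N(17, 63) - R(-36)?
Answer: 172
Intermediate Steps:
R(Q) = 0
N(E, b) = -17 + 3*b (N(E, b) = -2 + 3*(-5 + b) = -2 + (-15 + 3*b) = -17 + 3*b)
N(17, 63) - R(-36) = (-17 + 3*63) - 1*0 = (-17 + 189) + 0 = 172 + 0 = 172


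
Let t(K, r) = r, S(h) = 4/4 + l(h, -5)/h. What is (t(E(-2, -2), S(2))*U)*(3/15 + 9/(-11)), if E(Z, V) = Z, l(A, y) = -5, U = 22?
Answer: 102/5 ≈ 20.400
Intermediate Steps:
S(h) = 1 - 5/h (S(h) = 4/4 - 5/h = 4*(¼) - 5/h = 1 - 5/h)
(t(E(-2, -2), S(2))*U)*(3/15 + 9/(-11)) = (((-5 + 2)/2)*22)*(3/15 + 9/(-11)) = (((½)*(-3))*22)*(3*(1/15) + 9*(-1/11)) = (-3/2*22)*(⅕ - 9/11) = -33*(-34/55) = 102/5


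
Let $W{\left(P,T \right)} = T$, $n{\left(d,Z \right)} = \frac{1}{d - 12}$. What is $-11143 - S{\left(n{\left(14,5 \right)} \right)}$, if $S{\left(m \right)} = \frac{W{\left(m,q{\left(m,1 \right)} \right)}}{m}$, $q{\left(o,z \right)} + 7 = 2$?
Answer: $-11133$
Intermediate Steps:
$n{\left(d,Z \right)} = \frac{1}{-12 + d}$
$q{\left(o,z \right)} = -5$ ($q{\left(o,z \right)} = -7 + 2 = -5$)
$S{\left(m \right)} = - \frac{5}{m}$
$-11143 - S{\left(n{\left(14,5 \right)} \right)} = -11143 - - \frac{5}{\frac{1}{-12 + 14}} = -11143 - - \frac{5}{\frac{1}{2}} = -11143 - - 5 \frac{1}{\frac{1}{2}} = -11143 - \left(-5\right) 2 = -11143 - -10 = -11143 + 10 = -11133$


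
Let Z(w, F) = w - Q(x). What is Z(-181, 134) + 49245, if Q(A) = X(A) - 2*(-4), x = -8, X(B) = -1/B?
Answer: 392447/8 ≈ 49056.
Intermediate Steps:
Q(A) = 8 - 1/A (Q(A) = -1/A - 2*(-4) = -1/A + 8 = 8 - 1/A)
Z(w, F) = -65/8 + w (Z(w, F) = w - (8 - 1/(-8)) = w - (8 - 1*(-⅛)) = w - (8 + ⅛) = w - 1*65/8 = w - 65/8 = -65/8 + w)
Z(-181, 134) + 49245 = (-65/8 - 181) + 49245 = -1513/8 + 49245 = 392447/8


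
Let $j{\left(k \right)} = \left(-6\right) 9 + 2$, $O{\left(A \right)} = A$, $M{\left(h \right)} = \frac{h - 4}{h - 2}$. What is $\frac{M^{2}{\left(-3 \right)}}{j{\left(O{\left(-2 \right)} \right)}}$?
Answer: $- \frac{49}{1300} \approx -0.037692$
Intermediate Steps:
$M{\left(h \right)} = \frac{-4 + h}{-2 + h}$
$j{\left(k \right)} = -52$ ($j{\left(k \right)} = -54 + 2 = -52$)
$\frac{M^{2}{\left(-3 \right)}}{j{\left(O{\left(-2 \right)} \right)}} = \frac{\left(\frac{-4 - 3}{-2 - 3}\right)^{2}}{-52} = \left(\frac{1}{-5} \left(-7\right)\right)^{2} \left(- \frac{1}{52}\right) = \left(\left(- \frac{1}{5}\right) \left(-7\right)\right)^{2} \left(- \frac{1}{52}\right) = \left(\frac{7}{5}\right)^{2} \left(- \frac{1}{52}\right) = \frac{49}{25} \left(- \frac{1}{52}\right) = - \frac{49}{1300}$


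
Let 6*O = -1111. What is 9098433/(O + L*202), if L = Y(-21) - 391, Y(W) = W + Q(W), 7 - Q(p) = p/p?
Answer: -54590598/493183 ≈ -110.69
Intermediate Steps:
O = -1111/6 (O = (⅙)*(-1111) = -1111/6 ≈ -185.17)
Q(p) = 6 (Q(p) = 7 - p/p = 7 - 1*1 = 7 - 1 = 6)
Y(W) = 6 + W (Y(W) = W + 6 = 6 + W)
L = -406 (L = (6 - 21) - 391 = -15 - 391 = -406)
9098433/(O + L*202) = 9098433/(-1111/6 - 406*202) = 9098433/(-1111/6 - 82012) = 9098433/(-493183/6) = 9098433*(-6/493183) = -54590598/493183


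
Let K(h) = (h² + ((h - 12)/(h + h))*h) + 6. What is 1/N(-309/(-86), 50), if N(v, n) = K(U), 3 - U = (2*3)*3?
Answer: 2/435 ≈ 0.0045977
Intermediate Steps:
U = -15 (U = 3 - 2*3*3 = 3 - 6*3 = 3 - 1*18 = 3 - 18 = -15)
K(h) = h² + h/2 (K(h) = (h² + ((-12 + h)/((2*h)))*h) + 6 = (h² + ((-12 + h)*(1/(2*h)))*h) + 6 = (h² + ((-12 + h)/(2*h))*h) + 6 = (h² + (-6 + h/2)) + 6 = (-6 + h² + h/2) + 6 = h² + h/2)
N(v, n) = 435/2 (N(v, n) = -15*(½ - 15) = -15*(-29/2) = 435/2)
1/N(-309/(-86), 50) = 1/(435/2) = 2/435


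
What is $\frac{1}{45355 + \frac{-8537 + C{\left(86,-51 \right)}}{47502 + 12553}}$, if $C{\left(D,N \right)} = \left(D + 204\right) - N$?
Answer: $\frac{60055}{2723786329} \approx 2.2048 \cdot 10^{-5}$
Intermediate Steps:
$C{\left(D,N \right)} = 204 + D - N$ ($C{\left(D,N \right)} = \left(204 + D\right) - N = 204 + D - N$)
$\frac{1}{45355 + \frac{-8537 + C{\left(86,-51 \right)}}{47502 + 12553}} = \frac{1}{45355 + \frac{-8537 + \left(204 + 86 - -51\right)}{47502 + 12553}} = \frac{1}{45355 + \frac{-8537 + \left(204 + 86 + 51\right)}{60055}} = \frac{1}{45355 + \left(-8537 + 341\right) \frac{1}{60055}} = \frac{1}{45355 - \frac{8196}{60055}} = \frac{1}{\frac{2723786329}{60055}} = \frac{60055}{2723786329}$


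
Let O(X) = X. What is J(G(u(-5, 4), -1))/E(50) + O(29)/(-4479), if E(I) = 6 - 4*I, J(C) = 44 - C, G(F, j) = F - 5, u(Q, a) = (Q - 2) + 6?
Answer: -114788/434463 ≈ -0.26421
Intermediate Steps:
u(Q, a) = 4 + Q (u(Q, a) = (-2 + Q) + 6 = 4 + Q)
G(F, j) = -5 + F
J(G(u(-5, 4), -1))/E(50) + O(29)/(-4479) = (44 - (-5 + (4 - 5)))/(6 - 4*50) + 29/(-4479) = (44 - (-5 - 1))/(6 - 200) + 29*(-1/4479) = (44 - 1*(-6))/(-194) - 29/4479 = (44 + 6)*(-1/194) - 29/4479 = 50*(-1/194) - 29/4479 = -25/97 - 29/4479 = -114788/434463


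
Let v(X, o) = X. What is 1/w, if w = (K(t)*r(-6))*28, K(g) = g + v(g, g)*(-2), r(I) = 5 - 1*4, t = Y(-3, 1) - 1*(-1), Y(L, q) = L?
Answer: 1/56 ≈ 0.017857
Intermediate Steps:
t = -2 (t = -3 - 1*(-1) = -3 + 1 = -2)
r(I) = 1 (r(I) = 5 - 4 = 1)
K(g) = -g (K(g) = g + g*(-2) = g - 2*g = -g)
w = 56 (w = (-1*(-2)*1)*28 = (2*1)*28 = 2*28 = 56)
1/w = 1/56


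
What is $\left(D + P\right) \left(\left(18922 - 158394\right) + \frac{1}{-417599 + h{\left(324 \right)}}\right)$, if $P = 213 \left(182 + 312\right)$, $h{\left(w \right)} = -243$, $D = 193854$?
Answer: $- \frac{8714664819895650}{208921} \approx -4.1713 \cdot 10^{10}$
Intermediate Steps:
$P = 105222$ ($P = 213 \cdot 494 = 105222$)
$\left(D + P\right) \left(\left(18922 - 158394\right) + \frac{1}{-417599 + h{\left(324 \right)}}\right) = \left(193854 + 105222\right) \left(\left(18922 - 158394\right) + \frac{1}{-417599 - 243}\right) = 299076 \left(-139472 + \frac{1}{-417842}\right) = 299076 \left(-139472 - \frac{1}{417842}\right) = 299076 \left(- \frac{58277259425}{417842}\right) = - \frac{8714664819895650}{208921}$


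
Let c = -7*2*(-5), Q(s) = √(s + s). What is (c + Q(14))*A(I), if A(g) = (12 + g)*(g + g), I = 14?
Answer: 50960 + 1456*√7 ≈ 54812.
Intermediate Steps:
A(g) = 2*g*(12 + g) (A(g) = (12 + g)*(2*g) = 2*g*(12 + g))
Q(s) = √2*√s (Q(s) = √(2*s) = √2*√s)
c = 70 (c = -14*(-5) = 70)
(c + Q(14))*A(I) = (70 + √2*√14)*(2*14*(12 + 14)) = (70 + 2*√7)*(2*14*26) = (70 + 2*√7)*728 = 50960 + 1456*√7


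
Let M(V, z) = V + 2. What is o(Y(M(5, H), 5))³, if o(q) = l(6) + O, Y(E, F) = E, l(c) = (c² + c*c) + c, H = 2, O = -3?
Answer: 421875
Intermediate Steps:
l(c) = c + 2*c² (l(c) = (c² + c²) + c = 2*c² + c = c + 2*c²)
M(V, z) = 2 + V
o(q) = 75 (o(q) = 6*(1 + 2*6) - 3 = 6*(1 + 12) - 3 = 6*13 - 3 = 78 - 3 = 75)
o(Y(M(5, H), 5))³ = 75³ = 421875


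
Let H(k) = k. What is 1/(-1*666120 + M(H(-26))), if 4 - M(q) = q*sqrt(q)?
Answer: -166529/110927635758 - 13*I*sqrt(26)/221855271516 ≈ -1.5012e-6 - 2.9879e-10*I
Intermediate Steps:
M(q) = 4 - q**(3/2) (M(q) = 4 - q*sqrt(q) = 4 - q**(3/2))
1/(-1*666120 + M(H(-26))) = 1/(-1*666120 + (4 - (-26)**(3/2))) = 1/(-666120 + (4 - (-26)*I*sqrt(26))) = 1/(-666120 + (4 + 26*I*sqrt(26))) = 1/(-666116 + 26*I*sqrt(26))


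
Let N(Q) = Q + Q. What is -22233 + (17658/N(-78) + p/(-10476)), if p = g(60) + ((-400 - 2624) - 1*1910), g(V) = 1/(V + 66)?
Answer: -383445606109/17159688 ≈ -22346.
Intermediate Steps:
N(Q) = 2*Q
g(V) = 1/(66 + V)
p = -621683/126 (p = 1/(66 + 60) + ((-400 - 2624) - 1*1910) = 1/126 + (-3024 - 1910) = 1/126 - 4934 = -621683/126 ≈ -4934.0)
-22233 + (17658/N(-78) + p/(-10476)) = -22233 + (17658/((2*(-78))) - 621683/126/(-10476)) = -22233 + (17658/(-156) - 621683/126*(-1/10476)) = -22233 + (17658*(-1/156) + 621683/1319976) = -22233 + (-2943/26 + 621683/1319976) = -22233 - 1934262805/17159688 = -383445606109/17159688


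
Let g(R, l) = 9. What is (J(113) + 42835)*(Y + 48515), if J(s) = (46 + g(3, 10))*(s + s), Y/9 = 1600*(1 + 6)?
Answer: 8251893475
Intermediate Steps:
Y = 100800 (Y = 9*(1600*(1 + 6)) = 9*(1600*7) = 9*11200 = 100800)
J(s) = 110*s (J(s) = (46 + 9)*(s + s) = 55*(2*s) = 110*s)
(J(113) + 42835)*(Y + 48515) = (110*113 + 42835)*(100800 + 48515) = (12430 + 42835)*149315 = 55265*149315 = 8251893475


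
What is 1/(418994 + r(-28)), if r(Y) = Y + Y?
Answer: 1/418938 ≈ 2.3870e-6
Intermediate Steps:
r(Y) = 2*Y
1/(418994 + r(-28)) = 1/(418994 + 2*(-28)) = 1/(418994 - 56) = 1/418938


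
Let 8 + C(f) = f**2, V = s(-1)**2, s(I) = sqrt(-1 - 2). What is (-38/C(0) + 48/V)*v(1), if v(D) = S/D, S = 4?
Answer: -45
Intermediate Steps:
s(I) = I*sqrt(3) (s(I) = sqrt(-3) = I*sqrt(3))
V = -3 (V = (I*sqrt(3))**2 = -3)
C(f) = -8 + f**2
v(D) = 4/D
(-38/C(0) + 48/V)*v(1) = (-38/(-8 + 0**2) + 48/(-3))*(4/1) = (-38/(-8 + 0) + 48*(-1/3))*(4*1) = (-38/(-8) - 16)*4 = (-38*(-1/8) - 16)*4 = (19/4 - 16)*4 = -45/4*4 = -45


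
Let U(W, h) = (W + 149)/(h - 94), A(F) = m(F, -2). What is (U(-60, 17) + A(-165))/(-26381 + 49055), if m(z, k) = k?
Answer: -81/581966 ≈ -0.00013918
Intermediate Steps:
A(F) = -2
U(W, h) = (149 + W)/(-94 + h)
(U(-60, 17) + A(-165))/(-26381 + 49055) = ((149 - 60)/(-94 + 17) - 2)/(-26381 + 49055) = (89/(-77) - 2)/22674 = (-1/77*89 - 2)*(1/22674) = (-89/77 - 2)*(1/22674) = -243/77*1/22674 = -81/581966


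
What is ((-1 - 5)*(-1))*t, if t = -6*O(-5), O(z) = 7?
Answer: -252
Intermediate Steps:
t = -42 (t = -6*7 = -42)
((-1 - 5)*(-1))*t = ((-1 - 5)*(-1))*(-42) = -6*(-1)*(-42) = 6*(-42) = -252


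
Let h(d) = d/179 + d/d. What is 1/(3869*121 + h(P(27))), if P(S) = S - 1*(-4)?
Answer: 179/83798881 ≈ 2.1361e-6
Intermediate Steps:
P(S) = 4 + S (P(S) = S + 4 = 4 + S)
h(d) = 1 + d/179 (h(d) = d*(1/179) + 1 = d/179 + 1 = 1 + d/179)
1/(3869*121 + h(P(27))) = 1/(3869*121 + (1 + (4 + 27)/179)) = 1/(468149 + (1 + (1/179)*31)) = 1/(468149 + (1 + 31/179)) = 1/(468149 + 210/179) = 1/(83798881/179) = 179/83798881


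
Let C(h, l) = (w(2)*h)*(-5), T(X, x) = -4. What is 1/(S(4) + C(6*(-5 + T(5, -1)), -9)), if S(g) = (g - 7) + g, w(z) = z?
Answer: 1/541 ≈ 0.0018484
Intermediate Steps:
S(g) = -7 + 2*g (S(g) = (-7 + g) + g = -7 + 2*g)
C(h, l) = -10*h (C(h, l) = (2*h)*(-5) = -10*h)
1/(S(4) + C(6*(-5 + T(5, -1)), -9)) = 1/((-7 + 2*4) - 60*(-5 - 4)) = 1/((-7 + 8) - 60*(-9)) = 1/(1 - 10*(-54)) = 1/(1 + 540) = 1/541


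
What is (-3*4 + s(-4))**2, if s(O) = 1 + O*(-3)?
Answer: 1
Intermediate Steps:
s(O) = 1 - 3*O
(-3*4 + s(-4))**2 = (-3*4 + (1 - 3*(-4)))**2 = (-12 + (1 + 12))**2 = (-12 + 13)**2 = 1**2 = 1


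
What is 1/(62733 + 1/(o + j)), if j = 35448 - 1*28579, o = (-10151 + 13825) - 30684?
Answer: 20141/1263505352 ≈ 1.5941e-5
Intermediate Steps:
o = -27010 (o = 3674 - 30684 = -27010)
j = 6869 (j = 35448 - 28579 = 6869)
1/(62733 + 1/(o + j)) = 1/(62733 + 1/(-27010 + 6869)) = 1/(62733 + 1/(-20141)) = 1/(62733 - 1/20141) = 1/(1263505352/20141) = 20141/1263505352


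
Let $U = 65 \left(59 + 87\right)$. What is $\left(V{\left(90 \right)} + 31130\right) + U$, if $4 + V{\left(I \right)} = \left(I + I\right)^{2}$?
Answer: $73016$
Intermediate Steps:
$V{\left(I \right)} = -4 + 4 I^{2}$ ($V{\left(I \right)} = -4 + \left(I + I\right)^{2} = -4 + \left(2 I\right)^{2} = -4 + 4 I^{2}$)
$U = 9490$ ($U = 65 \cdot 146 = 9490$)
$\left(V{\left(90 \right)} + 31130\right) + U = \left(\left(-4 + 4 \cdot 90^{2}\right) + 31130\right) + 9490 = \left(\left(-4 + 4 \cdot 8100\right) + 31130\right) + 9490 = \left(\left(-4 + 32400\right) + 31130\right) + 9490 = \left(32396 + 31130\right) + 9490 = 63526 + 9490 = 73016$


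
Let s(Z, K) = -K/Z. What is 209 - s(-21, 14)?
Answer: 625/3 ≈ 208.33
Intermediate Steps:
s(Z, K) = -K/Z
209 - s(-21, 14) = 209 - (-1)*14/(-21) = 209 - (-1)*14*(-1)/21 = 209 - 1*2/3 = 209 - 2/3 = 625/3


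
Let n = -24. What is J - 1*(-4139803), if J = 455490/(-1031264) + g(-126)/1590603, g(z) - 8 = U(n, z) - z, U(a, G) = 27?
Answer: 485046357486396515/117166543728 ≈ 4.1398e+6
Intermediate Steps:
g(z) = 35 - z (g(z) = 8 + (27 - z) = 35 - z)
J = -51738409069/117166543728 (J = 455490/(-1031264) + (35 - 1*(-126))/1590603 = 455490*(-1/1031264) + (35 + 126)*(1/1590603) = -227745/515632 + 161*(1/1590603) = -227745/515632 + 23/227229 = -51738409069/117166543728 ≈ -0.44158)
J - 1*(-4139803) = -51738409069/117166543728 - 1*(-4139803) = -51738409069/117166543728 + 4139803 = 485046357486396515/117166543728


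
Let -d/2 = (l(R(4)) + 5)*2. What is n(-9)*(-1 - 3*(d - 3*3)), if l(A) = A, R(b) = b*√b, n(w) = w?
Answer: -1638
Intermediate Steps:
R(b) = b^(3/2)
d = -52 (d = -2*(4^(3/2) + 5)*2 = -2*(8 + 5)*2 = -26*2 = -2*26 = -52)
n(-9)*(-1 - 3*(d - 3*3)) = -9*(-1 - 3*(-52 - 3*3)) = -9*(-1 - 3*(-52 - 9)) = -9*(-1 - 3*(-61)) = -9*(-1 + 183) = -9*182 = -1638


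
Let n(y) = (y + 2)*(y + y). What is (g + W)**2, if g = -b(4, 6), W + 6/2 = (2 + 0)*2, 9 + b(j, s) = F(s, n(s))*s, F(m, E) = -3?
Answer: 784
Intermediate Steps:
n(y) = 2*y*(2 + y) (n(y) = (2 + y)*(2*y) = 2*y*(2 + y))
b(j, s) = -9 - 3*s
W = 1 (W = -3 + (2 + 0)*2 = -3 + 2*2 = -3 + 4 = 1)
g = 27 (g = -(-9 - 3*6) = -(-9 - 18) = -1*(-27) = 27)
(g + W)**2 = (27 + 1)**2 = 28**2 = 784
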